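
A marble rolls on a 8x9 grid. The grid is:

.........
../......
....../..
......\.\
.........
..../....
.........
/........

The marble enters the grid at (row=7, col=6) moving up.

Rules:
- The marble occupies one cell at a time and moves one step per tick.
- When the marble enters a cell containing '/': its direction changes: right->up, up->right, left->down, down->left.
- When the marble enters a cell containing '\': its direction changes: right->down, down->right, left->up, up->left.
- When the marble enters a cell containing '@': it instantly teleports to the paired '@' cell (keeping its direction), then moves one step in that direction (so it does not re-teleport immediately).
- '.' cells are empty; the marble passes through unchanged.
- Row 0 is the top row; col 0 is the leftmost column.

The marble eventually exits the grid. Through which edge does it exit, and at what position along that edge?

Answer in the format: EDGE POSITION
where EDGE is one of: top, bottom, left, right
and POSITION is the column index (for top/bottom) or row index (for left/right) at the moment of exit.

Answer: left 3

Derivation:
Step 1: enter (7,6), '.' pass, move up to (6,6)
Step 2: enter (6,6), '.' pass, move up to (5,6)
Step 3: enter (5,6), '.' pass, move up to (4,6)
Step 4: enter (4,6), '.' pass, move up to (3,6)
Step 5: enter (3,6), '\' deflects up->left, move left to (3,5)
Step 6: enter (3,5), '.' pass, move left to (3,4)
Step 7: enter (3,4), '.' pass, move left to (3,3)
Step 8: enter (3,3), '.' pass, move left to (3,2)
Step 9: enter (3,2), '.' pass, move left to (3,1)
Step 10: enter (3,1), '.' pass, move left to (3,0)
Step 11: enter (3,0), '.' pass, move left to (3,-1)
Step 12: at (3,-1) — EXIT via left edge, pos 3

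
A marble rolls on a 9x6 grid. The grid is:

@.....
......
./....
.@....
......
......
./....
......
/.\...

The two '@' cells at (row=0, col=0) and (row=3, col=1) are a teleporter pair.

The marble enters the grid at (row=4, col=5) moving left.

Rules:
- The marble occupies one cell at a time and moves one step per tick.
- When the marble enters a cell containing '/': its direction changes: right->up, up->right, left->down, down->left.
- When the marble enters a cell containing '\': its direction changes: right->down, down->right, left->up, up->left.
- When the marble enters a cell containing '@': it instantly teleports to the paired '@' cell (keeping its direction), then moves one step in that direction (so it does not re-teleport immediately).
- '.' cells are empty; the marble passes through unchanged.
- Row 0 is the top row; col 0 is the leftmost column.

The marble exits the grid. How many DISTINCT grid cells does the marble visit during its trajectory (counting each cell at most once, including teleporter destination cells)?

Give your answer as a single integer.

Step 1: enter (4,5), '.' pass, move left to (4,4)
Step 2: enter (4,4), '.' pass, move left to (4,3)
Step 3: enter (4,3), '.' pass, move left to (4,2)
Step 4: enter (4,2), '.' pass, move left to (4,1)
Step 5: enter (4,1), '.' pass, move left to (4,0)
Step 6: enter (4,0), '.' pass, move left to (4,-1)
Step 7: at (4,-1) — EXIT via left edge, pos 4
Distinct cells visited: 6 (path length 6)

Answer: 6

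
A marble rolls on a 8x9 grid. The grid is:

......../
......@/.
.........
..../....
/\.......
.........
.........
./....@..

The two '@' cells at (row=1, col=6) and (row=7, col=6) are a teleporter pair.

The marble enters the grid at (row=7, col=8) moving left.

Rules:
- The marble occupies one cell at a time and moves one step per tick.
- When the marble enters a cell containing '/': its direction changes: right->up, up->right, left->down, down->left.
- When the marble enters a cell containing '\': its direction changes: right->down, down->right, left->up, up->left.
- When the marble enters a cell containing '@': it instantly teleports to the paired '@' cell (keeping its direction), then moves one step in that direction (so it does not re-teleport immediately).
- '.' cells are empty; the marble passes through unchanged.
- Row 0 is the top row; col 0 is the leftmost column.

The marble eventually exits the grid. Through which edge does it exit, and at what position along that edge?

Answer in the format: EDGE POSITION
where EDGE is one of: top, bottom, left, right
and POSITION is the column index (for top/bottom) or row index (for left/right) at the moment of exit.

Answer: left 1

Derivation:
Step 1: enter (7,8), '.' pass, move left to (7,7)
Step 2: enter (7,7), '.' pass, move left to (7,6)
Step 3: enter (7,6), '@' teleport (7,6)->(1,6), also enter (1,6), move left to (1,5)
Step 4: enter (1,5), '.' pass, move left to (1,4)
Step 5: enter (1,4), '.' pass, move left to (1,3)
Step 6: enter (1,3), '.' pass, move left to (1,2)
Step 7: enter (1,2), '.' pass, move left to (1,1)
Step 8: enter (1,1), '.' pass, move left to (1,0)
Step 9: enter (1,0), '.' pass, move left to (1,-1)
Step 10: at (1,-1) — EXIT via left edge, pos 1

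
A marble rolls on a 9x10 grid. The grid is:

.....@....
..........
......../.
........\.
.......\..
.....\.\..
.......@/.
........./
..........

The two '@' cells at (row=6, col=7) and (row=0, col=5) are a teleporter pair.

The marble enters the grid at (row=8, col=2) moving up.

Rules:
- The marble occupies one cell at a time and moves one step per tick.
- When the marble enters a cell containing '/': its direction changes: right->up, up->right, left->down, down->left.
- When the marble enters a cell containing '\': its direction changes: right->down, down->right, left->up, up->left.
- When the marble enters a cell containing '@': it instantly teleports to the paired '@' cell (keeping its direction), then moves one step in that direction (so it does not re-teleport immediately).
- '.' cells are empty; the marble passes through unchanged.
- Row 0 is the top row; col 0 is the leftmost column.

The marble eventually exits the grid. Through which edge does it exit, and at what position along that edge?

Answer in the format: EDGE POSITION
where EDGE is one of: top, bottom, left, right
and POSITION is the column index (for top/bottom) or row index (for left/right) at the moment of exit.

Answer: top 2

Derivation:
Step 1: enter (8,2), '.' pass, move up to (7,2)
Step 2: enter (7,2), '.' pass, move up to (6,2)
Step 3: enter (6,2), '.' pass, move up to (5,2)
Step 4: enter (5,2), '.' pass, move up to (4,2)
Step 5: enter (4,2), '.' pass, move up to (3,2)
Step 6: enter (3,2), '.' pass, move up to (2,2)
Step 7: enter (2,2), '.' pass, move up to (1,2)
Step 8: enter (1,2), '.' pass, move up to (0,2)
Step 9: enter (0,2), '.' pass, move up to (-1,2)
Step 10: at (-1,2) — EXIT via top edge, pos 2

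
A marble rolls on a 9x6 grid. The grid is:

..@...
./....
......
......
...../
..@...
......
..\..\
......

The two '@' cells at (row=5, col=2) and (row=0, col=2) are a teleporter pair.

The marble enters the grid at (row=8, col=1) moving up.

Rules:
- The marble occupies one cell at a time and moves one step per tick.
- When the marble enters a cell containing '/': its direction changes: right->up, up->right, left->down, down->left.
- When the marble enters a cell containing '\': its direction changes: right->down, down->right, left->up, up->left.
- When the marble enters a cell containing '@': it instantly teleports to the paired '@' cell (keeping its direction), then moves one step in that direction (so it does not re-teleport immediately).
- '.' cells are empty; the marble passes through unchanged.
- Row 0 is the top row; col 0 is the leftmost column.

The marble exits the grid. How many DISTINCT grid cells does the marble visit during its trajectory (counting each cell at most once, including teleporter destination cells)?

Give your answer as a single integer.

Step 1: enter (8,1), '.' pass, move up to (7,1)
Step 2: enter (7,1), '.' pass, move up to (6,1)
Step 3: enter (6,1), '.' pass, move up to (5,1)
Step 4: enter (5,1), '.' pass, move up to (4,1)
Step 5: enter (4,1), '.' pass, move up to (3,1)
Step 6: enter (3,1), '.' pass, move up to (2,1)
Step 7: enter (2,1), '.' pass, move up to (1,1)
Step 8: enter (1,1), '/' deflects up->right, move right to (1,2)
Step 9: enter (1,2), '.' pass, move right to (1,3)
Step 10: enter (1,3), '.' pass, move right to (1,4)
Step 11: enter (1,4), '.' pass, move right to (1,5)
Step 12: enter (1,5), '.' pass, move right to (1,6)
Step 13: at (1,6) — EXIT via right edge, pos 1
Distinct cells visited: 12 (path length 12)

Answer: 12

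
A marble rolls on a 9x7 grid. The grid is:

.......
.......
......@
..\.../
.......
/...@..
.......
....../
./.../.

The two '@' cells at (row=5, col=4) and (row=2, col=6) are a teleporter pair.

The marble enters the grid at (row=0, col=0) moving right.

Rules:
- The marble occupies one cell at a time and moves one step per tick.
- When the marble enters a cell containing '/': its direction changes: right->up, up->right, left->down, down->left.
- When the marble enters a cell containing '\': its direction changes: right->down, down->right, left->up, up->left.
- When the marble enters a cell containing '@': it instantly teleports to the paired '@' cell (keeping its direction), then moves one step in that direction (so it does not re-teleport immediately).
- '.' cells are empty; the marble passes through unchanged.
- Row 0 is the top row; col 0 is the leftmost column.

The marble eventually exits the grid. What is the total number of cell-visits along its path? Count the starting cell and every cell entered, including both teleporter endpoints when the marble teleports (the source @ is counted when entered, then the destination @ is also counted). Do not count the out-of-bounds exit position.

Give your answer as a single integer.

Step 1: enter (0,0), '.' pass, move right to (0,1)
Step 2: enter (0,1), '.' pass, move right to (0,2)
Step 3: enter (0,2), '.' pass, move right to (0,3)
Step 4: enter (0,3), '.' pass, move right to (0,4)
Step 5: enter (0,4), '.' pass, move right to (0,5)
Step 6: enter (0,5), '.' pass, move right to (0,6)
Step 7: enter (0,6), '.' pass, move right to (0,7)
Step 8: at (0,7) — EXIT via right edge, pos 0
Path length (cell visits): 7

Answer: 7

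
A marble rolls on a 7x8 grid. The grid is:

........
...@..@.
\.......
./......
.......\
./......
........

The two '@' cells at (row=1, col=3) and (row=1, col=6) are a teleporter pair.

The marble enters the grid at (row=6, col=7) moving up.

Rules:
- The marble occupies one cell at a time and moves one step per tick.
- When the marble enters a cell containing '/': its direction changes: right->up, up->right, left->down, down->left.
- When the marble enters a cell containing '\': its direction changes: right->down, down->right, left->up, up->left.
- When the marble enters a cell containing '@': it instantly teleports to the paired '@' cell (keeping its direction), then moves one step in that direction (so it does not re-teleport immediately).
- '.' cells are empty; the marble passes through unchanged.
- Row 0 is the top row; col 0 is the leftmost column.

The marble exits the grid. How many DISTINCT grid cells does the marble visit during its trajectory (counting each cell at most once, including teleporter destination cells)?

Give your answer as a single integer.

Answer: 10

Derivation:
Step 1: enter (6,7), '.' pass, move up to (5,7)
Step 2: enter (5,7), '.' pass, move up to (4,7)
Step 3: enter (4,7), '\' deflects up->left, move left to (4,6)
Step 4: enter (4,6), '.' pass, move left to (4,5)
Step 5: enter (4,5), '.' pass, move left to (4,4)
Step 6: enter (4,4), '.' pass, move left to (4,3)
Step 7: enter (4,3), '.' pass, move left to (4,2)
Step 8: enter (4,2), '.' pass, move left to (4,1)
Step 9: enter (4,1), '.' pass, move left to (4,0)
Step 10: enter (4,0), '.' pass, move left to (4,-1)
Step 11: at (4,-1) — EXIT via left edge, pos 4
Distinct cells visited: 10 (path length 10)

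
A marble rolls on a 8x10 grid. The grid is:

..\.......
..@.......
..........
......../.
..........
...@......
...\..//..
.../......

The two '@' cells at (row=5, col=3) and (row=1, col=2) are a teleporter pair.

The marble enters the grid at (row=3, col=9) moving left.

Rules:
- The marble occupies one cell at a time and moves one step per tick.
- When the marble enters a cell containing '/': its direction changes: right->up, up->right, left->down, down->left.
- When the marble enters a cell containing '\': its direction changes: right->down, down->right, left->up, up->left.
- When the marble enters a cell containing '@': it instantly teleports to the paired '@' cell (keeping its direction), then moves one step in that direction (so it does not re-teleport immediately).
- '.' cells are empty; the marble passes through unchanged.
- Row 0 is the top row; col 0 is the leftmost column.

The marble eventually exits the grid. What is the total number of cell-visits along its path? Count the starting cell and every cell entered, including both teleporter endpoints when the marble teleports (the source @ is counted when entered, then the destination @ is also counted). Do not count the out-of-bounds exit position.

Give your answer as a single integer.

Answer: 6

Derivation:
Step 1: enter (3,9), '.' pass, move left to (3,8)
Step 2: enter (3,8), '/' deflects left->down, move down to (4,8)
Step 3: enter (4,8), '.' pass, move down to (5,8)
Step 4: enter (5,8), '.' pass, move down to (6,8)
Step 5: enter (6,8), '.' pass, move down to (7,8)
Step 6: enter (7,8), '.' pass, move down to (8,8)
Step 7: at (8,8) — EXIT via bottom edge, pos 8
Path length (cell visits): 6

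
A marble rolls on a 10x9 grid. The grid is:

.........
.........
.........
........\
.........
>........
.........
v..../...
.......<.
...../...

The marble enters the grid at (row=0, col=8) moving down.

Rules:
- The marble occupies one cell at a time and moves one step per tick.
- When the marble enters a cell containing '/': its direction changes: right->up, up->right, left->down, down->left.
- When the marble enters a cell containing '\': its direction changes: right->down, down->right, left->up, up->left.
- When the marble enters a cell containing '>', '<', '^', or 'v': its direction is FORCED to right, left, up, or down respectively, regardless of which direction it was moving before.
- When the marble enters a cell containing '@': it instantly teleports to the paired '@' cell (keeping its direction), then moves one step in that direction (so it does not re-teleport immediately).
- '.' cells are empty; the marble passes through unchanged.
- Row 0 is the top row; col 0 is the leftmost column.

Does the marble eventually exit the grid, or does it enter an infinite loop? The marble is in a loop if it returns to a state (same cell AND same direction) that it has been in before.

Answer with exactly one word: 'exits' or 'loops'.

Step 1: enter (0,8), '.' pass, move down to (1,8)
Step 2: enter (1,8), '.' pass, move down to (2,8)
Step 3: enter (2,8), '.' pass, move down to (3,8)
Step 4: enter (3,8), '\' deflects down->right, move right to (3,9)
Step 5: at (3,9) — EXIT via right edge, pos 3

Answer: exits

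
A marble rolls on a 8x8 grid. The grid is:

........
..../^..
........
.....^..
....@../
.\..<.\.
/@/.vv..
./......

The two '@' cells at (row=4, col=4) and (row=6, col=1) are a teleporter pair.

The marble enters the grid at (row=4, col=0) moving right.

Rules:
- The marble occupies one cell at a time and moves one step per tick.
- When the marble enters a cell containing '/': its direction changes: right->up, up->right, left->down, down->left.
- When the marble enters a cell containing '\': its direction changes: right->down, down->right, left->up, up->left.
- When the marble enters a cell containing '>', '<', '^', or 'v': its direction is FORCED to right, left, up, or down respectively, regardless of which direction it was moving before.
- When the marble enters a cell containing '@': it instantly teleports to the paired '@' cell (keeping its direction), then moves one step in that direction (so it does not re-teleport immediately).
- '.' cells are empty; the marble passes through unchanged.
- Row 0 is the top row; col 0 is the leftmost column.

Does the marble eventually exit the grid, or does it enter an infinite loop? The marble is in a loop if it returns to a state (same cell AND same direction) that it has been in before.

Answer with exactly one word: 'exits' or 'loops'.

Step 1: enter (4,0), '.' pass, move right to (4,1)
Step 2: enter (4,1), '.' pass, move right to (4,2)
Step 3: enter (4,2), '.' pass, move right to (4,3)
Step 4: enter (4,3), '.' pass, move right to (4,4)
Step 5: enter (4,4), '@' teleport (4,4)->(6,1), also enter (6,1), move right to (6,2)
Step 6: enter (6,2), '/' deflects right->up, move up to (5,2)
Step 7: enter (5,2), '.' pass, move up to (4,2)
Step 8: enter (4,2), '.' pass, move up to (3,2)
Step 9: enter (3,2), '.' pass, move up to (2,2)
Step 10: enter (2,2), '.' pass, move up to (1,2)
Step 11: enter (1,2), '.' pass, move up to (0,2)
Step 12: enter (0,2), '.' pass, move up to (-1,2)
Step 13: at (-1,2) — EXIT via top edge, pos 2

Answer: exits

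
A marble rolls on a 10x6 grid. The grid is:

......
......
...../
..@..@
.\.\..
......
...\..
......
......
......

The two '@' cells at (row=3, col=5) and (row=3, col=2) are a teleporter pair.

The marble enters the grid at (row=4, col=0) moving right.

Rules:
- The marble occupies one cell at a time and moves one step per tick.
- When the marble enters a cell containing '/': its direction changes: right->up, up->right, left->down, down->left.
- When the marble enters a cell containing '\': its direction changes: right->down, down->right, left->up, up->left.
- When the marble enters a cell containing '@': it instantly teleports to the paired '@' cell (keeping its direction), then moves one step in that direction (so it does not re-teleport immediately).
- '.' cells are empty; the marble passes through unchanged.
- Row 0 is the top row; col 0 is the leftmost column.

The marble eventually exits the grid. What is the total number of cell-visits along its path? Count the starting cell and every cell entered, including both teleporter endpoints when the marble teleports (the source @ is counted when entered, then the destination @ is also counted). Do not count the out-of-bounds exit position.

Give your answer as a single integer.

Step 1: enter (4,0), '.' pass, move right to (4,1)
Step 2: enter (4,1), '\' deflects right->down, move down to (5,1)
Step 3: enter (5,1), '.' pass, move down to (6,1)
Step 4: enter (6,1), '.' pass, move down to (7,1)
Step 5: enter (7,1), '.' pass, move down to (8,1)
Step 6: enter (8,1), '.' pass, move down to (9,1)
Step 7: enter (9,1), '.' pass, move down to (10,1)
Step 8: at (10,1) — EXIT via bottom edge, pos 1
Path length (cell visits): 7

Answer: 7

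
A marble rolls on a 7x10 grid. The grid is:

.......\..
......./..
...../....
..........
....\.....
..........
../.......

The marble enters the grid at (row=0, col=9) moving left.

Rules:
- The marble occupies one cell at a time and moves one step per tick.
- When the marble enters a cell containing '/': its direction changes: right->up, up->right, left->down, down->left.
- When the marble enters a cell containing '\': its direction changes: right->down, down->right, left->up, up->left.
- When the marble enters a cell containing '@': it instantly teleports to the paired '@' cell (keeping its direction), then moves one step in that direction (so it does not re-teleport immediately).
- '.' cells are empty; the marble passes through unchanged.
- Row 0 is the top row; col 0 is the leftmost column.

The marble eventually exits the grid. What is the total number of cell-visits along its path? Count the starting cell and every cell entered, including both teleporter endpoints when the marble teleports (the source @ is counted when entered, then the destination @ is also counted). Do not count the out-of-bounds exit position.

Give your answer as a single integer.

Answer: 3

Derivation:
Step 1: enter (0,9), '.' pass, move left to (0,8)
Step 2: enter (0,8), '.' pass, move left to (0,7)
Step 3: enter (0,7), '\' deflects left->up, move up to (-1,7)
Step 4: at (-1,7) — EXIT via top edge, pos 7
Path length (cell visits): 3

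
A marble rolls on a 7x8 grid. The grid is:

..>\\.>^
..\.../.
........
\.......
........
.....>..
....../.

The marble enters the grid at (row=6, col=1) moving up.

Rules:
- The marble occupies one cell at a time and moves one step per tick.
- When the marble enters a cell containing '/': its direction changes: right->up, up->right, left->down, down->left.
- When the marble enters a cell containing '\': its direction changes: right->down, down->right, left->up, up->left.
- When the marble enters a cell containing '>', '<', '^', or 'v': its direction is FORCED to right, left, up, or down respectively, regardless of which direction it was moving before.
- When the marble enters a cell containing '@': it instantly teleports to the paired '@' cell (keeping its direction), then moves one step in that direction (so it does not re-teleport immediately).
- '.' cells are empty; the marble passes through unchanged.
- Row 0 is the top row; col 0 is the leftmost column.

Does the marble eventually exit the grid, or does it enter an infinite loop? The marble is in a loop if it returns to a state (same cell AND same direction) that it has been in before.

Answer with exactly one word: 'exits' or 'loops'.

Step 1: enter (6,1), '.' pass, move up to (5,1)
Step 2: enter (5,1), '.' pass, move up to (4,1)
Step 3: enter (4,1), '.' pass, move up to (3,1)
Step 4: enter (3,1), '.' pass, move up to (2,1)
Step 5: enter (2,1), '.' pass, move up to (1,1)
Step 6: enter (1,1), '.' pass, move up to (0,1)
Step 7: enter (0,1), '.' pass, move up to (-1,1)
Step 8: at (-1,1) — EXIT via top edge, pos 1

Answer: exits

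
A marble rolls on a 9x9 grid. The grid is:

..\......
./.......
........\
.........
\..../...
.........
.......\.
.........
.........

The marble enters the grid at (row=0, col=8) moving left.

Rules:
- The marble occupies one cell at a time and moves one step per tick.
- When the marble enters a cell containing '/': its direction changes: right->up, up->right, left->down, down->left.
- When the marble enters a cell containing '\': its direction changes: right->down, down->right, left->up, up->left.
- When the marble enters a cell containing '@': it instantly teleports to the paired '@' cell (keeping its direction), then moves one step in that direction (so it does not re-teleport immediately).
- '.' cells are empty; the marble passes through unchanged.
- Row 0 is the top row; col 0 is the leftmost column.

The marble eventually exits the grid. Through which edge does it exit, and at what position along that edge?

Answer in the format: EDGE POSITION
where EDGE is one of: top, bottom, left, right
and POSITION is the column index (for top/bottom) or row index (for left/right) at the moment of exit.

Step 1: enter (0,8), '.' pass, move left to (0,7)
Step 2: enter (0,7), '.' pass, move left to (0,6)
Step 3: enter (0,6), '.' pass, move left to (0,5)
Step 4: enter (0,5), '.' pass, move left to (0,4)
Step 5: enter (0,4), '.' pass, move left to (0,3)
Step 6: enter (0,3), '.' pass, move left to (0,2)
Step 7: enter (0,2), '\' deflects left->up, move up to (-1,2)
Step 8: at (-1,2) — EXIT via top edge, pos 2

Answer: top 2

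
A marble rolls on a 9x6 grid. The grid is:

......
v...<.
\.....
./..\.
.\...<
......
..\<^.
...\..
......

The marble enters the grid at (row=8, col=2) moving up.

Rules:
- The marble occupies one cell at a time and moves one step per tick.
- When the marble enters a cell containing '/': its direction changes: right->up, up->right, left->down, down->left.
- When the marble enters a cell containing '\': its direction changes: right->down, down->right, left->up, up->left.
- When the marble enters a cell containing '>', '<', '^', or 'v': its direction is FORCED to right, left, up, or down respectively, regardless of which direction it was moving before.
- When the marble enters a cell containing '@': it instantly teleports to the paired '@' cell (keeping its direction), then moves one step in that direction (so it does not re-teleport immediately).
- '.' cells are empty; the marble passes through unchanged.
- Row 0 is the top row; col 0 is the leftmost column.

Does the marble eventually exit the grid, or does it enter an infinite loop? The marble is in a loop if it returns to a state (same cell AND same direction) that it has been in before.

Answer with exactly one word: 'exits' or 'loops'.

Step 1: enter (8,2), '.' pass, move up to (7,2)
Step 2: enter (7,2), '.' pass, move up to (6,2)
Step 3: enter (6,2), '\' deflects up->left, move left to (6,1)
Step 4: enter (6,1), '.' pass, move left to (6,0)
Step 5: enter (6,0), '.' pass, move left to (6,-1)
Step 6: at (6,-1) — EXIT via left edge, pos 6

Answer: exits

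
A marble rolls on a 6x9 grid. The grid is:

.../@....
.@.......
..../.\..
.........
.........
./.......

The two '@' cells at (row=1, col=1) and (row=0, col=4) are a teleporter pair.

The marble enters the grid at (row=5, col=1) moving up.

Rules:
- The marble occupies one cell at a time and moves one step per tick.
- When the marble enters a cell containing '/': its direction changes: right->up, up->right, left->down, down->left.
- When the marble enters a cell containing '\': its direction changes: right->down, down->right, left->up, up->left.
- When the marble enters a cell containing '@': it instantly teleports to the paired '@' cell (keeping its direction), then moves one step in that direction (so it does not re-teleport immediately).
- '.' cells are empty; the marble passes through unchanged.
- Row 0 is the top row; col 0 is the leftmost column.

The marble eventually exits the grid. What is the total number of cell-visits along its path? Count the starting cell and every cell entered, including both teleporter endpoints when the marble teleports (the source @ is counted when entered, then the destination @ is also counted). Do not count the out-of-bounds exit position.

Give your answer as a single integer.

Step 1: enter (5,1), '/' deflects up->right, move right to (5,2)
Step 2: enter (5,2), '.' pass, move right to (5,3)
Step 3: enter (5,3), '.' pass, move right to (5,4)
Step 4: enter (5,4), '.' pass, move right to (5,5)
Step 5: enter (5,5), '.' pass, move right to (5,6)
Step 6: enter (5,6), '.' pass, move right to (5,7)
Step 7: enter (5,7), '.' pass, move right to (5,8)
Step 8: enter (5,8), '.' pass, move right to (5,9)
Step 9: at (5,9) — EXIT via right edge, pos 5
Path length (cell visits): 8

Answer: 8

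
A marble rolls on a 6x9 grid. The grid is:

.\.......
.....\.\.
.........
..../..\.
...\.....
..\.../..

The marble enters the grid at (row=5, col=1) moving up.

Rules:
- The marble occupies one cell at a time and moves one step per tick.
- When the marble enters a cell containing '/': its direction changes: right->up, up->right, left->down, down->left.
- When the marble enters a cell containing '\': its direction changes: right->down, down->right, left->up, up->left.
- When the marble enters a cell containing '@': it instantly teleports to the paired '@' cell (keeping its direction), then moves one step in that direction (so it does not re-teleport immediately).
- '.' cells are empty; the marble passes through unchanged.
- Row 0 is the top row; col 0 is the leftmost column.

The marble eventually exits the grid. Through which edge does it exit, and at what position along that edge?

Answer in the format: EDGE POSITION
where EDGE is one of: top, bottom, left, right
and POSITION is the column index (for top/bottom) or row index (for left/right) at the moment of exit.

Step 1: enter (5,1), '.' pass, move up to (4,1)
Step 2: enter (4,1), '.' pass, move up to (3,1)
Step 3: enter (3,1), '.' pass, move up to (2,1)
Step 4: enter (2,1), '.' pass, move up to (1,1)
Step 5: enter (1,1), '.' pass, move up to (0,1)
Step 6: enter (0,1), '\' deflects up->left, move left to (0,0)
Step 7: enter (0,0), '.' pass, move left to (0,-1)
Step 8: at (0,-1) — EXIT via left edge, pos 0

Answer: left 0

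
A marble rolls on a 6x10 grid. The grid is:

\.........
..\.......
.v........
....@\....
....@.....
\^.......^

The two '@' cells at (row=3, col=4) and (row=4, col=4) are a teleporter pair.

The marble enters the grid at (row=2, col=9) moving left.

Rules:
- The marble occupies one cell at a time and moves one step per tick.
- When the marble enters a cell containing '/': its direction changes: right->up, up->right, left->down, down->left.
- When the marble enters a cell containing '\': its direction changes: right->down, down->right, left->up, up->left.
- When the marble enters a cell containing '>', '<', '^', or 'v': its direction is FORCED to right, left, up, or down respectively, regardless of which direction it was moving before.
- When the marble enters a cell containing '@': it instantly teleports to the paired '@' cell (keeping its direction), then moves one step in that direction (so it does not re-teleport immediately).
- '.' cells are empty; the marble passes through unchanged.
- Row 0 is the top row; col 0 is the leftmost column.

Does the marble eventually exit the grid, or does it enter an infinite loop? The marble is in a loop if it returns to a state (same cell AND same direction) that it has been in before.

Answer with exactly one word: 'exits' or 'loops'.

Step 1: enter (2,9), '.' pass, move left to (2,8)
Step 2: enter (2,8), '.' pass, move left to (2,7)
Step 3: enter (2,7), '.' pass, move left to (2,6)
Step 4: enter (2,6), '.' pass, move left to (2,5)
Step 5: enter (2,5), '.' pass, move left to (2,4)
Step 6: enter (2,4), '.' pass, move left to (2,3)
Step 7: enter (2,3), '.' pass, move left to (2,2)
Step 8: enter (2,2), '.' pass, move left to (2,1)
Step 9: enter (2,1), 'v' forces left->down, move down to (3,1)
Step 10: enter (3,1), '.' pass, move down to (4,1)
Step 11: enter (4,1), '.' pass, move down to (5,1)
Step 12: enter (5,1), '^' forces down->up, move up to (4,1)
Step 13: enter (4,1), '.' pass, move up to (3,1)
Step 14: enter (3,1), '.' pass, move up to (2,1)
Step 15: enter (2,1), 'v' forces up->down, move down to (3,1)
Step 16: at (3,1) dir=down — LOOP DETECTED (seen before)

Answer: loops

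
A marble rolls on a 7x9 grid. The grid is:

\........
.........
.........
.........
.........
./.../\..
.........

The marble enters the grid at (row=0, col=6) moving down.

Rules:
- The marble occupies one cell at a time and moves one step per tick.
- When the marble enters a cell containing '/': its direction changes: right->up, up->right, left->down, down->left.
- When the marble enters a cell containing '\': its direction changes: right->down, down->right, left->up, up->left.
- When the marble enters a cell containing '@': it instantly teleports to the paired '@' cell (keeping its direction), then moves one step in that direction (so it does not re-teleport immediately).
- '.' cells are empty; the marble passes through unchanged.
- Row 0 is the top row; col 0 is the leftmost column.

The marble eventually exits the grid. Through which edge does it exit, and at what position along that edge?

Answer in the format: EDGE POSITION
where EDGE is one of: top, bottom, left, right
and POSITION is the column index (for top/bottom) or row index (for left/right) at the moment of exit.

Step 1: enter (0,6), '.' pass, move down to (1,6)
Step 2: enter (1,6), '.' pass, move down to (2,6)
Step 3: enter (2,6), '.' pass, move down to (3,6)
Step 4: enter (3,6), '.' pass, move down to (4,6)
Step 5: enter (4,6), '.' pass, move down to (5,6)
Step 6: enter (5,6), '\' deflects down->right, move right to (5,7)
Step 7: enter (5,7), '.' pass, move right to (5,8)
Step 8: enter (5,8), '.' pass, move right to (5,9)
Step 9: at (5,9) — EXIT via right edge, pos 5

Answer: right 5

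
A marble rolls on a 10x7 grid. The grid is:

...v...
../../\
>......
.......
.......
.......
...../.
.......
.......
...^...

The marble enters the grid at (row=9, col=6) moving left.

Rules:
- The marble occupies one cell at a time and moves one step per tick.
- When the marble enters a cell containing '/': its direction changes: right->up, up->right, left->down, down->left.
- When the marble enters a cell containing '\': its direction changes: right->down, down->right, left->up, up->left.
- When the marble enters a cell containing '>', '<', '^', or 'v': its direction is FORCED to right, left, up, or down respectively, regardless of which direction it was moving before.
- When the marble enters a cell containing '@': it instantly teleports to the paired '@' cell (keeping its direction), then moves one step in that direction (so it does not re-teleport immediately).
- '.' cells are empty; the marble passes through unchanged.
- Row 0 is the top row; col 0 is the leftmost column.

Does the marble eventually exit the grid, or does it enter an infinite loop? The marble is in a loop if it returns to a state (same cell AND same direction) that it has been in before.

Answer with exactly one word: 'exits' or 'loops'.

Step 1: enter (9,6), '.' pass, move left to (9,5)
Step 2: enter (9,5), '.' pass, move left to (9,4)
Step 3: enter (9,4), '.' pass, move left to (9,3)
Step 4: enter (9,3), '^' forces left->up, move up to (8,3)
Step 5: enter (8,3), '.' pass, move up to (7,3)
Step 6: enter (7,3), '.' pass, move up to (6,3)
Step 7: enter (6,3), '.' pass, move up to (5,3)
Step 8: enter (5,3), '.' pass, move up to (4,3)
Step 9: enter (4,3), '.' pass, move up to (3,3)
Step 10: enter (3,3), '.' pass, move up to (2,3)
Step 11: enter (2,3), '.' pass, move up to (1,3)
Step 12: enter (1,3), '.' pass, move up to (0,3)
Step 13: enter (0,3), 'v' forces up->down, move down to (1,3)
Step 14: enter (1,3), '.' pass, move down to (2,3)
Step 15: enter (2,3), '.' pass, move down to (3,3)
Step 16: enter (3,3), '.' pass, move down to (4,3)
Step 17: enter (4,3), '.' pass, move down to (5,3)
Step 18: enter (5,3), '.' pass, move down to (6,3)
Step 19: enter (6,3), '.' pass, move down to (7,3)
Step 20: enter (7,3), '.' pass, move down to (8,3)
Step 21: enter (8,3), '.' pass, move down to (9,3)
Step 22: enter (9,3), '^' forces down->up, move up to (8,3)
Step 23: at (8,3) dir=up — LOOP DETECTED (seen before)

Answer: loops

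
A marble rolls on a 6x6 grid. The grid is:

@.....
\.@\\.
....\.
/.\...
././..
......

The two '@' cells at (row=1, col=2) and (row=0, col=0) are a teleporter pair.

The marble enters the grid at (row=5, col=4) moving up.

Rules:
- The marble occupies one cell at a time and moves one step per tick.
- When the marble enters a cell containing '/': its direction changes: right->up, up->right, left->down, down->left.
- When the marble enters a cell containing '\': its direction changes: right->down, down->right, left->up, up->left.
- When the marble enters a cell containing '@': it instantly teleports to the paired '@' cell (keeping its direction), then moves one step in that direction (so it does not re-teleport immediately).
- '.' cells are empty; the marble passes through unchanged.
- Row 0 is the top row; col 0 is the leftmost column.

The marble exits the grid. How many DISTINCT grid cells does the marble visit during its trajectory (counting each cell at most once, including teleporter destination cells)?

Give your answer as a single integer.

Answer: 8

Derivation:
Step 1: enter (5,4), '.' pass, move up to (4,4)
Step 2: enter (4,4), '.' pass, move up to (3,4)
Step 3: enter (3,4), '.' pass, move up to (2,4)
Step 4: enter (2,4), '\' deflects up->left, move left to (2,3)
Step 5: enter (2,3), '.' pass, move left to (2,2)
Step 6: enter (2,2), '.' pass, move left to (2,1)
Step 7: enter (2,1), '.' pass, move left to (2,0)
Step 8: enter (2,0), '.' pass, move left to (2,-1)
Step 9: at (2,-1) — EXIT via left edge, pos 2
Distinct cells visited: 8 (path length 8)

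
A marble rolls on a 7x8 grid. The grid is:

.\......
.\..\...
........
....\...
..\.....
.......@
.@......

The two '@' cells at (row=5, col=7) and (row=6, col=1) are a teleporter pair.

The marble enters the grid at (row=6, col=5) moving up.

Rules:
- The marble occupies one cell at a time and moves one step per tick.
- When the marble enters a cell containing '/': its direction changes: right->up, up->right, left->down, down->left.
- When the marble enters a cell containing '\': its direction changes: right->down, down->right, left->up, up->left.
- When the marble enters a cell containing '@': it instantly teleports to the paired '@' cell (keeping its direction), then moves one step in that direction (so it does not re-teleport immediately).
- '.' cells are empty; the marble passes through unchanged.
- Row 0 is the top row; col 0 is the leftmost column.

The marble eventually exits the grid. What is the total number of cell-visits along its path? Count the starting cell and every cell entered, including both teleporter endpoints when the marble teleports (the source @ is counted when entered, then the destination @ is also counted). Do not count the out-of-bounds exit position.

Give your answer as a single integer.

Answer: 7

Derivation:
Step 1: enter (6,5), '.' pass, move up to (5,5)
Step 2: enter (5,5), '.' pass, move up to (4,5)
Step 3: enter (4,5), '.' pass, move up to (3,5)
Step 4: enter (3,5), '.' pass, move up to (2,5)
Step 5: enter (2,5), '.' pass, move up to (1,5)
Step 6: enter (1,5), '.' pass, move up to (0,5)
Step 7: enter (0,5), '.' pass, move up to (-1,5)
Step 8: at (-1,5) — EXIT via top edge, pos 5
Path length (cell visits): 7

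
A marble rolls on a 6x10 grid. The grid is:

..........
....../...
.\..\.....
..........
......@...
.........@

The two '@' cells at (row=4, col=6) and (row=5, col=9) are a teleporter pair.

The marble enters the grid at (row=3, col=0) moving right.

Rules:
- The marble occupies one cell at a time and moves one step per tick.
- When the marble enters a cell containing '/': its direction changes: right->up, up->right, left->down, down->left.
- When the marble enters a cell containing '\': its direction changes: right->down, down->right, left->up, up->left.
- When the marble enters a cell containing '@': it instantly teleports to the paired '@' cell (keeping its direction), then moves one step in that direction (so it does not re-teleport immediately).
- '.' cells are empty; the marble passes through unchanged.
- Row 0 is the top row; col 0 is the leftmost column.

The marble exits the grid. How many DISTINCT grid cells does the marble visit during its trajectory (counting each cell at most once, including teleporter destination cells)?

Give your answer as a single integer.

Step 1: enter (3,0), '.' pass, move right to (3,1)
Step 2: enter (3,1), '.' pass, move right to (3,2)
Step 3: enter (3,2), '.' pass, move right to (3,3)
Step 4: enter (3,3), '.' pass, move right to (3,4)
Step 5: enter (3,4), '.' pass, move right to (3,5)
Step 6: enter (3,5), '.' pass, move right to (3,6)
Step 7: enter (3,6), '.' pass, move right to (3,7)
Step 8: enter (3,7), '.' pass, move right to (3,8)
Step 9: enter (3,8), '.' pass, move right to (3,9)
Step 10: enter (3,9), '.' pass, move right to (3,10)
Step 11: at (3,10) — EXIT via right edge, pos 3
Distinct cells visited: 10 (path length 10)

Answer: 10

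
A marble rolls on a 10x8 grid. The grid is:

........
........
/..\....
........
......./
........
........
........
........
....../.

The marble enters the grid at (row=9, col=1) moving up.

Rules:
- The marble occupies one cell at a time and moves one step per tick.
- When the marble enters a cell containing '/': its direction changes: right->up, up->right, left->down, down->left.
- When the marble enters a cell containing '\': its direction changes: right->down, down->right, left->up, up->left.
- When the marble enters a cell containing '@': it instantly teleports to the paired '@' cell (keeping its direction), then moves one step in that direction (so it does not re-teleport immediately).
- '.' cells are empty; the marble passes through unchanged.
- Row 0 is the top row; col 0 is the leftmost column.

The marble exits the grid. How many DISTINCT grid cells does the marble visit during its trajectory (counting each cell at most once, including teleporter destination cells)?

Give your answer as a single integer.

Answer: 10

Derivation:
Step 1: enter (9,1), '.' pass, move up to (8,1)
Step 2: enter (8,1), '.' pass, move up to (7,1)
Step 3: enter (7,1), '.' pass, move up to (6,1)
Step 4: enter (6,1), '.' pass, move up to (5,1)
Step 5: enter (5,1), '.' pass, move up to (4,1)
Step 6: enter (4,1), '.' pass, move up to (3,1)
Step 7: enter (3,1), '.' pass, move up to (2,1)
Step 8: enter (2,1), '.' pass, move up to (1,1)
Step 9: enter (1,1), '.' pass, move up to (0,1)
Step 10: enter (0,1), '.' pass, move up to (-1,1)
Step 11: at (-1,1) — EXIT via top edge, pos 1
Distinct cells visited: 10 (path length 10)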